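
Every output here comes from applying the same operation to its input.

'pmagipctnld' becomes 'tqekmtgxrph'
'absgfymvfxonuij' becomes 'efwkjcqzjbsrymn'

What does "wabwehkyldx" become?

Each output is the input with this applied: shift every letter 4 places forward in the alphabet (wrapping around).
Applying that to "wabwehkyldx" gives "aefailocphb".

aefailocphb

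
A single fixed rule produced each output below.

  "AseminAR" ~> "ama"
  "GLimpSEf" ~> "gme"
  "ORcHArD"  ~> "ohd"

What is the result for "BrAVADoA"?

bvo

Looking at the pairs, the operation is to keep one character in every 3, starting at position 1 (positions 1st, 4th, 7th, ...), then convert every letter to lowercase.
On "BrAVADoA": the first step gives "BVo", and the second then gives "bvo".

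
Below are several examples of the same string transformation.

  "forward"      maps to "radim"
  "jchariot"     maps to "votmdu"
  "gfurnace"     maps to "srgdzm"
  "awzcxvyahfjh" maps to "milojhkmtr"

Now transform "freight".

rdqus

The transformation: delete the last 2 characters, then shift every letter 12 places forward in the alphabet (wrapping around).
Working it through for "freight": intermediate "freig", final "rdqus".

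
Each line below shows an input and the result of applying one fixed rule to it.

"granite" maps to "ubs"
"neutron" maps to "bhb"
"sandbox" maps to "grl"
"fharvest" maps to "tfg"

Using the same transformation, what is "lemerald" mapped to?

The transformation: keep one character in every 3, starting at position 1 (positions 1st, 4th, 7th, ...), then shift every letter 12 places backward in the alphabet (wrapping around).
On "lemerald": the first step gives "lel", and the second then gives "zsz".
(Check on "granite": → "gne" → "ubs" ✓)

zsz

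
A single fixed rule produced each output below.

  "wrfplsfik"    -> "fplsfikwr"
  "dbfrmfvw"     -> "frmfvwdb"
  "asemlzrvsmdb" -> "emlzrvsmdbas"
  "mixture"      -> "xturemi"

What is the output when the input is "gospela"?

In each case the input is transformed by: move the first 2 characters to the end (rotate left by 2).
Applying that to "gospela" gives "spelago".

spelago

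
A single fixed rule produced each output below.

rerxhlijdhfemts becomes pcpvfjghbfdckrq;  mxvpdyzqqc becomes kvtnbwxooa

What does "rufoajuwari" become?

psdmyhsuypg

In each case the input is transformed by: shift every letter 2 places backward in the alphabet (wrapping around).
So "rufoajuwari" becomes "psdmyhsuypg".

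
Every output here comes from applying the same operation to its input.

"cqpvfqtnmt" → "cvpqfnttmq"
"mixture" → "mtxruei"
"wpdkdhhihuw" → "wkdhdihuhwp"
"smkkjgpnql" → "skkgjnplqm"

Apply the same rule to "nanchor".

ncnohra

What's happening: swap each adjacent pair of characters (1↔2, 3↔4, ...), then move the first character to the end.
Applying both steps to "nanchor": "ancnohr", then "ncnohra".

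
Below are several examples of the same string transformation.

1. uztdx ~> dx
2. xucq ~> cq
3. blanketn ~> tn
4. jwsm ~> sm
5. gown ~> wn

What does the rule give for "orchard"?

rd

Each output is the input with this applied: keep only the last 2 characters.
On "orchard" that produces "rd".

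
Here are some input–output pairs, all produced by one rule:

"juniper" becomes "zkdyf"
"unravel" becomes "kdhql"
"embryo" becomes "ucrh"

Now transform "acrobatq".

Each output is the input with this applied: delete the last 2 characters, then shift every letter 10 places backward in the alphabet (wrapping around).
For "acrobatq", step one produces "acroba"; step two turns that into "qsherq".

qsherq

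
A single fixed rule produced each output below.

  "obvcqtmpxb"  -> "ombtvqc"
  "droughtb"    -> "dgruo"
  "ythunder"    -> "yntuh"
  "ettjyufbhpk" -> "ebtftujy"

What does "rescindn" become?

riecs

Each output is the input with this applied: delete the last 3 characters, then take characters alternately from the front and the back (1st, last, 2nd, 2nd-last, ...).
Working it through for "rescindn": intermediate "resci", final "riecs".
(Check on "obvcqtmpxb": → "obvcqtm" → "ombtvqc" ✓)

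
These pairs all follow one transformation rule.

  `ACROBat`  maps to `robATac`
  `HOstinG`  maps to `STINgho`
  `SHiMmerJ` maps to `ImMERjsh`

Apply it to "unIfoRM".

iFOrmUN

The rule is to flip the case of every letter, then move the first 2 characters to the end (rotate left by 2).
Applying both steps to "unIfoRM": "UNiFOrm", then "iFOrmUN".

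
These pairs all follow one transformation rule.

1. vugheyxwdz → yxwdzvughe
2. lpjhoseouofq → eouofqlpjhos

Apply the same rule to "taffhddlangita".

langitataffhdd

Looking at the pairs, the operation is to swap the front and back halves of the string.
"taffhddlangita" → "langitataffhdd".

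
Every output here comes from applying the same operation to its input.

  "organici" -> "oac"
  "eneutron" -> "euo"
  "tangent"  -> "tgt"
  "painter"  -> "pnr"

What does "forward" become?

The pattern: keep one character in every 3, starting at position 1 (positions 1st, 4th, 7th, ...).
On "forward" that produces "fwd".

fwd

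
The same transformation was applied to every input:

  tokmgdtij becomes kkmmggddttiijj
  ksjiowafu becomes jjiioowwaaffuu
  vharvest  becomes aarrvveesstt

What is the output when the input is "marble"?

rrbbllee

Looking at the pairs, the operation is to delete the first 2 characters, then double every character.
Working it through for "marble": intermediate "rble", final "rrbbllee".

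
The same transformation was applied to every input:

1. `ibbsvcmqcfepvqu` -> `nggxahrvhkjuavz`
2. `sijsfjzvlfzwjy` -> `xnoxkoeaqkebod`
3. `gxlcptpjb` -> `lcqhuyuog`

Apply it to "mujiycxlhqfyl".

The rule is to shift every letter 5 places forward in the alphabet (wrapping around).
"mujiycxlhqfyl" → "rzondhcqmvkdq".

rzondhcqmvkdq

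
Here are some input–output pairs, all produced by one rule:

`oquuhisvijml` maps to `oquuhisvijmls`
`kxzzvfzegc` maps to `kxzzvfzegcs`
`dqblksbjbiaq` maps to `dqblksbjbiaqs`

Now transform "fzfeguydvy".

The pattern: append "s".
On "fzfeguydvy" that produces "fzfeguydvys".

fzfeguydvys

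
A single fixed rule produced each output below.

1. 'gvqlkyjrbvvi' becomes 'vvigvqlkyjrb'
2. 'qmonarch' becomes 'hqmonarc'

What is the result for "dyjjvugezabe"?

What's happening: move the first 3 characters to the end (rotate left by 3), then swap the front and back halves of the string.
Applying both steps to "dyjjvugezabe": "jvugezabedyj", then "abedyjjvugez".

abedyjjvugez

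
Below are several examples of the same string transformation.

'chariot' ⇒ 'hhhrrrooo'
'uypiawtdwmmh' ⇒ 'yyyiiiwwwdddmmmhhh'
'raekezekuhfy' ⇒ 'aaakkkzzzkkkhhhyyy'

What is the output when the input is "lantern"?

Looking at the pairs, the operation is to keep every other character starting from the second (positions 2nd, 4th, 6th, ...), then repeat every character 3 times.
Starting from "lantern": after the first operation, "atr"; after the second, "aaatttrrr".

aaatttrrr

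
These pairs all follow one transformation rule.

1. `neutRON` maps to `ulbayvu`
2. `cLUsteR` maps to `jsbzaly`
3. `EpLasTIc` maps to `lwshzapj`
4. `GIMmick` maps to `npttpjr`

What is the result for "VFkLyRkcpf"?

Each output is the input with this applied: shift every letter 7 places forward in the alphabet (wrapping around), then convert every letter to lowercase.
Working it through for "VFkLyRkcpf": intermediate "CMrSfYrjwm", final "cmrsfyrjwm".

cmrsfyrjwm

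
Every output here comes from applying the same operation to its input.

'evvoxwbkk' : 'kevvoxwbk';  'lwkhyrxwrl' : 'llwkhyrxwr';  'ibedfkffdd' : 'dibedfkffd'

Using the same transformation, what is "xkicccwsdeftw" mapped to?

wxkicccwsdeft

In each case the input is transformed by: move the last character to the front.
Applying that to "xkicccwsdeftw" gives "wxkicccwsdeft".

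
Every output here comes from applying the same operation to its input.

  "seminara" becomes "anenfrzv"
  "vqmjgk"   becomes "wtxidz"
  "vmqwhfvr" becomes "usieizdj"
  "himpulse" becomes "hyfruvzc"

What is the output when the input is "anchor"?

ubenap

What's happening: swap the front and back halves of the string, then shift every letter 13 places forward in the alphabet (wrapping around) — i.e. ROT13.
Starting from "anchor": after the first operation, "horanc"; after the second, "ubenap".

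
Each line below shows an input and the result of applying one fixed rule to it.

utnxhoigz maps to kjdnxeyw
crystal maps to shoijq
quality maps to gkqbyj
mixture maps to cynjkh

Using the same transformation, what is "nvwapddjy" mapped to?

dlmqfttz

The pattern: delete the last character, then shift every letter 10 places backward in the alphabet (wrapping around).
"nvwapddjy" → "dlmqfttz".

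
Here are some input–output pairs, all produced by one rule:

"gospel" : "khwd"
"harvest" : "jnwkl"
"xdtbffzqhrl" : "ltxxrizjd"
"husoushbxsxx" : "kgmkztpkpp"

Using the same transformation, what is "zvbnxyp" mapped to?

tfpqh

The transformation: shift every letter 8 places backward in the alphabet (wrapping around), then delete the first 2 characters.
On "zvbnxyp": the first step gives "rntfpqh", and the second then gives "tfpqh".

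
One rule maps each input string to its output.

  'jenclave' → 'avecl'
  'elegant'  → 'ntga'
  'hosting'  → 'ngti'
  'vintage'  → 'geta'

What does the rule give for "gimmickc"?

ckcmi

What's happening: delete the first 3 characters, then move the first 2 characters to the end (rotate left by 2).
Working it through for "gimmickc": intermediate "mickc", final "ckcmi".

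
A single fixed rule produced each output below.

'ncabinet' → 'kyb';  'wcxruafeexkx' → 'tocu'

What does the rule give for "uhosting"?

rpk

Looking at the pairs, the operation is to keep one character in every 3, starting at position 1 (positions 1st, 4th, 7th, ...), then shift every letter 3 places backward in the alphabet (wrapping around).
For "uhosting", step one produces "usn"; step two turns that into "rpk".
(Check on "wcxruafeexkx": → "wrfx" → "tocu" ✓)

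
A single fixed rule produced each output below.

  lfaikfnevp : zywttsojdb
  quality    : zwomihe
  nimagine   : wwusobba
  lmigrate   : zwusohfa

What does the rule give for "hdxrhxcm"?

The rule is to shift every letter 12 places backward in the alphabet (wrapping around), then sort the characters into reverse alphabetical order.
For "hdxrhxcm", step one produces "vrlfvlqa"; step two turns that into "vvrqllfa".

vvrqllfa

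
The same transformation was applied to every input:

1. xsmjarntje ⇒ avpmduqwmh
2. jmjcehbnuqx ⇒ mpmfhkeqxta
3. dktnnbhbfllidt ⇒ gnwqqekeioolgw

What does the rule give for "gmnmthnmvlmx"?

In each case the input is transformed by: shift every letter 3 places forward in the alphabet (wrapping around).
So "gmnmthnmvlmx" becomes "jpqpwkqpyopa".

jpqpwkqpyopa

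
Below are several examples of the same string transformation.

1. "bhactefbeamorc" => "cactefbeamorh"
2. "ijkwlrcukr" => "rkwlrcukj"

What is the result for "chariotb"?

barioth

What's happening: delete the first character, then swap the first and last characters.
For "chariotb" the result is "barioth".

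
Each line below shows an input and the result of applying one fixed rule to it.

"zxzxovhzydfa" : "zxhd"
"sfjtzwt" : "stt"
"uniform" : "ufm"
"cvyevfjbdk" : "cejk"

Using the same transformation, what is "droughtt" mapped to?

dut

In each case the input is transformed by: keep one character in every 3, starting at position 1 (positions 1st, 4th, 7th, ...).
For "droughtt" the result is "dut".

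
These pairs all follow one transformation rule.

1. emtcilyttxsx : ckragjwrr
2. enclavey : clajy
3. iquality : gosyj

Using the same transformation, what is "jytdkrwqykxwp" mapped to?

hwrbipuowi

The pattern: delete the last 3 characters, then shift every letter 2 places backward in the alphabet (wrapping around).
"jytdkrwqykxwp" → "jytdkrwqyk" → "hwrbipuowi".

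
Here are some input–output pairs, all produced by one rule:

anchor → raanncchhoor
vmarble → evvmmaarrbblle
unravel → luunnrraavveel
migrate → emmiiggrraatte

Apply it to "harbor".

What's happening: double every character, then move the last character to the front.
Working it through for "harbor": intermediate "hhaarrbboorr", final "rhhaarrbboor".

rhhaarrbboor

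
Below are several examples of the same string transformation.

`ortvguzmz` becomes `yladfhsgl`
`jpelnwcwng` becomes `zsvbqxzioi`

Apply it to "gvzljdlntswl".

ixshlxvpxzfe

The rule is to move the last 2 characters to the front (rotate right by 2), then shift every letter 12 places forward in the alphabet (wrapping around).
"gvzljdlntswl" → "wlgvzljdlnts" → "ixshlxvpxzfe".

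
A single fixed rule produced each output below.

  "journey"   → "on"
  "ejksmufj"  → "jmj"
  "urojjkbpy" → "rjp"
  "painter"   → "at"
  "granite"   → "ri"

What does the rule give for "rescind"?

ei

The transformation: keep one character in every 3, starting at position 2 (positions 2nd, 5th, 8th, ...).
So "rescind" becomes "ei".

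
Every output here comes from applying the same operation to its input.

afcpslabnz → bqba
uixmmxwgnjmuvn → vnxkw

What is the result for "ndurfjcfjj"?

The pattern: keep one character in every 3, starting at position 1 (positions 1st, 4th, 7th, ...), then shift every letter 1 place forward in the alphabet (wrapping around).
So "ndurfjcfjj" becomes "osdk".

osdk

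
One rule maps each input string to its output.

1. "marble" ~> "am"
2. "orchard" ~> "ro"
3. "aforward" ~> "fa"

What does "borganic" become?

Each output is the input with this applied: swap each adjacent pair of characters (1↔2, 3↔4, ...), then keep only the first 2 characters.
"borganic" → "ob".
(Check on "aforward": → "faroawdr" → "fa" ✓)

ob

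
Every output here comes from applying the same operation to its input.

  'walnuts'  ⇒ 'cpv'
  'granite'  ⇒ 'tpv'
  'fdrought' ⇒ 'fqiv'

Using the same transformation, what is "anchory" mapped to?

pjt

Rule — shift every letter 2 places forward in the alphabet (wrapping around), then keep every other character starting from the second (positions 2nd, 4th, 6th, ...).
For "anchory", step one produces "cpejqta"; step two turns that into "pjt".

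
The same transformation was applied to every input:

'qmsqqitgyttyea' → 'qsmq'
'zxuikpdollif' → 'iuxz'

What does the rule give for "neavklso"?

What's happening: reverse the string, then keep only the last 4 characters.
Working it through for "neavklso": intermediate "oslkvaen", final "vaen".

vaen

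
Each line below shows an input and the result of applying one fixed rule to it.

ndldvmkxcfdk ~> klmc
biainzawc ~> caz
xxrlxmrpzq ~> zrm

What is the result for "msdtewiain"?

idw

Each output is the input with this applied: keep one character in every 3, starting at position 3 (positions 3rd, 6th, 9th, ...), then move the last character to the front.
"msdtewiain" → "idw".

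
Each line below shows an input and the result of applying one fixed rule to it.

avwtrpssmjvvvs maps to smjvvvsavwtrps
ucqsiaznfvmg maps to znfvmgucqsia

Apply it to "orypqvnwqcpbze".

Rule — swap the front and back halves of the string.
Doing the same to "orypqvnwqcpbze": "wqcpbzeorypqvn".

wqcpbzeorypqvn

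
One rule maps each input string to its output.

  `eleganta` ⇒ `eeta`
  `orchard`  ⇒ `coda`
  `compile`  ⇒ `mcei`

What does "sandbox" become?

nsxb

The rule is to keep every other character starting from the first (positions 1st, 3rd, 5th, ...), then swap each adjacent pair of characters (1↔2, 3↔4, ...).
Applying both steps to "sandbox": "snbx", then "nsxb".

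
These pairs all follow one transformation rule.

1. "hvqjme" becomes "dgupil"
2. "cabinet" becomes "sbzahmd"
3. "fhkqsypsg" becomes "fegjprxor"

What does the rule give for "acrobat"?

The rule is to move the last character to the front, then shift every letter 1 place backward in the alphabet (wrapping around).
"acrobat" → "tacroba" → "szbqnaz".

szbqnaz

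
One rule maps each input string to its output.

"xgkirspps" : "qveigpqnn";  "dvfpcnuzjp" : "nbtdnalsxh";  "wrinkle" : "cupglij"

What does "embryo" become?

mckzpw

Each output is the input with this applied: shift every letter 2 places backward in the alphabet (wrapping around), then move the last character to the front.
On "embryo": the first step gives "ckzpwm", and the second then gives "mckzpw".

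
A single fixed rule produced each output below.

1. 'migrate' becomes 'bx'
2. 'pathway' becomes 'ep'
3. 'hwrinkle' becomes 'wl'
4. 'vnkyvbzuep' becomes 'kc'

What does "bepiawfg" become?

qt

In each case the input is transformed by: shift every letter 11 places backward in the alphabet (wrapping around), then keep only the first 2 characters.
Applying both steps to "bepiawfg": "qtexpluv", then "qt".
(Check on "pathway": → "epiwlpn" → "ep" ✓)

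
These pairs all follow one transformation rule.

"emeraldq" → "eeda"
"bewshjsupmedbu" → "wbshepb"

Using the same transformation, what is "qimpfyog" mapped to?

What's happening: keep every other character starting from the first (positions 1st, 3rd, 5th, ...), then swap each adjacent pair of characters (1↔2, 3↔4, ...).
On "qimpfyog" that produces "mqof".

mqof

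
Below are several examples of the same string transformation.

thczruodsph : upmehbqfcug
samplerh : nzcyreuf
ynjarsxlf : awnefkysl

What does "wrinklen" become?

evaxyraj

What's happening: shift every letter 13 places forward in the alphabet (wrapping around) — i.e. ROT13, then move the first character to the end.
"wrinklen" → "evaxyraj".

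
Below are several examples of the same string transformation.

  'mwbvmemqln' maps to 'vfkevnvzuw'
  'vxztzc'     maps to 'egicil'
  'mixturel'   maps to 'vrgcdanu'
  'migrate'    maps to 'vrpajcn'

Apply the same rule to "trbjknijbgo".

cakstwrskpx

The pattern: shift every letter 9 places forward in the alphabet (wrapping around).
Applying that to "trbjknijbgo" gives "cakstwrskpx".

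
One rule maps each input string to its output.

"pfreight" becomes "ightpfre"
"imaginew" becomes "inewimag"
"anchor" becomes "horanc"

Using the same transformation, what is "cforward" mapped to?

Looking at the pairs, the operation is to swap the front and back halves of the string.
Applying that to "cforward" gives "wardcfor".

wardcfor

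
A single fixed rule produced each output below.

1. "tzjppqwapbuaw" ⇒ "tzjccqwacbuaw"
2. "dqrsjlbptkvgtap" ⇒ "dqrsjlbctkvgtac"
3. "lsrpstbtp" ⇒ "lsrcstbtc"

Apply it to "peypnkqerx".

The rule is to replace every "p" with "c".
So "peypnkqerx" becomes "ceycnkqerx".

ceycnkqerx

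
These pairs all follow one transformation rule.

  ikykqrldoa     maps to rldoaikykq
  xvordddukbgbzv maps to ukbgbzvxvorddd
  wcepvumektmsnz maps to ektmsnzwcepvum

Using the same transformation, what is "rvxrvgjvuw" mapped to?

gjvuwrvxrv

Rule — swap the front and back halves of the string.
"rvxrvgjvuw" → "gjvuwrvxrv".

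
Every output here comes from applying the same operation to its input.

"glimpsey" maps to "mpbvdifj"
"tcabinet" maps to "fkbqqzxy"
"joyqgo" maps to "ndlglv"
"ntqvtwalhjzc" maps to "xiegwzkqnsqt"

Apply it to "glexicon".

Rule — shift every letter 3 places backward in the alphabet (wrapping around), then swap the front and back halves of the string.
Applying both steps to "glexicon": "dibufzlk", then "fzlkdibu".

fzlkdibu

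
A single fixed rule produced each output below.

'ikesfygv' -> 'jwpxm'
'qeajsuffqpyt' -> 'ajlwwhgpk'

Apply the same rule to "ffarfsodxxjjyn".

Looking at the pairs, the operation is to delete the first 3 characters, then shift every letter 9 places backward in the alphabet (wrapping around).
So "ffarfsodxxjjyn" becomes "iwjfuooaape".

iwjfuooaape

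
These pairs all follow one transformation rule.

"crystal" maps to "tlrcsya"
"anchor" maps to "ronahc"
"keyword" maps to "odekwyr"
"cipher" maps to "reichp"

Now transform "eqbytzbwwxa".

Each output is the input with this applied: swap each adjacent pair of characters (1↔2, 3↔4, ...), then move the last 2 characters to the front (rotate right by 2).
For "eqbytzbwwxa", step one produces "qeybztwbxwa"; step two turns that into "waqeybztwbx".
(Check on "anchor": → "nahcro" → "ronahc" ✓)

waqeybztwbx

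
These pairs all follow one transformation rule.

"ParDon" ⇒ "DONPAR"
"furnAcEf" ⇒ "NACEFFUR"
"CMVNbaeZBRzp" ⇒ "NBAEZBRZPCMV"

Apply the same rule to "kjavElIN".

VELINKJA

The pattern: move the first 3 characters to the end (rotate left by 3), then convert every letter to uppercase.
Applying both steps to "kjavElIN": "vElINkja", then "VELINKJA".
(Check on "ParDon": → "DonPar" → "DONPAR" ✓)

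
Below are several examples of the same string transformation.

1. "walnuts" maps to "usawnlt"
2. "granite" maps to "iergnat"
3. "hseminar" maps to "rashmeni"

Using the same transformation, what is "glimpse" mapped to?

The rule is to swap each adjacent pair of characters (1↔2, 3↔4, ...), then move the last 2 characters to the front (rotate right by 2).
"glimpse" → "lgmispe" → "pelgmis".

pelgmis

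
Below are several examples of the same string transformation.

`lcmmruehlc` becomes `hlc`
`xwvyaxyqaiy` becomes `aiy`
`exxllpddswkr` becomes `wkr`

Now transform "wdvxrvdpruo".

Each output is the input with this applied: keep only the last 3 characters.
Applying that to "wdvxrvdpruo" gives "ruo".

ruo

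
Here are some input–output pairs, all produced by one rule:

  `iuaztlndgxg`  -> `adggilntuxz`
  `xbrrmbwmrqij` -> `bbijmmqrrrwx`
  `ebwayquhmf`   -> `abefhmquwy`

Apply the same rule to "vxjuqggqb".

bggjqquvx

What's happening: sort the characters into alphabetical order.
"vxjuqggqb" → "bggjqquvx".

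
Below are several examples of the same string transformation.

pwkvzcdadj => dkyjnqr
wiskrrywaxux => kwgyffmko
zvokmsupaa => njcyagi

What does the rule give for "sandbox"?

What's happening: shift every letter 12 places backward in the alphabet (wrapping around), then delete the last 3 characters.
Applying that to "sandbox" gives "gobr".

gobr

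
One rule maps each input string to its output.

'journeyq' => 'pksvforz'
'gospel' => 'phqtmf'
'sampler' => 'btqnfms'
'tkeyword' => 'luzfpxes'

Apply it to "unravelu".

Looking at the pairs, the operation is to shift every letter 1 place forward in the alphabet (wrapping around), then swap each adjacent pair of characters (1↔2, 3↔4, ...).
"unravelu" → "vosbwfmv" → "ovbsfwvm".
(Check on "gospel": → "hptqfm" → "phqtmf" ✓)

ovbsfwvm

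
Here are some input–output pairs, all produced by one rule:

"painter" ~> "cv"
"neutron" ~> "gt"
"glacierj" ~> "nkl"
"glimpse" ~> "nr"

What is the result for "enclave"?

Looking at the pairs, the operation is to keep one character in every 3, starting at position 2 (positions 2nd, 5th, 8th, ...), then shift every letter 2 places forward in the alphabet (wrapping around).
Applying both steps to "enclave": "na", then "pc".

pc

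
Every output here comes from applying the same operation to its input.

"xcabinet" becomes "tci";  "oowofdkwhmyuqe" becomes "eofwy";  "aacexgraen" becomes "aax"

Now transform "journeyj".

In each case the input is transformed by: keep one character in every 3, starting at position 2 (positions 2nd, 5th, 8th, ...), then move the last character to the front.
Starting from "journeyj": after the first operation, "onj"; after the second, "jon".

jon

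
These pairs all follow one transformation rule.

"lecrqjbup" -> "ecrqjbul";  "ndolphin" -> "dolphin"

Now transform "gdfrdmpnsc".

The transformation: delete the last character, then move the first character to the end.
Applying that to "gdfrdmpnsc" gives "dfrdmpnsg".

dfrdmpnsg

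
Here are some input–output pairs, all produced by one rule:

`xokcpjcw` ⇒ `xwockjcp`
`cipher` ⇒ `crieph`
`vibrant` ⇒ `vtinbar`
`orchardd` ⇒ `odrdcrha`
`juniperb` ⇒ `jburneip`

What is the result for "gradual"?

The pattern: take characters alternately from the front and the back (1st, last, 2nd, 2nd-last, ...).
So "gradual" becomes "glraaud".

glraaud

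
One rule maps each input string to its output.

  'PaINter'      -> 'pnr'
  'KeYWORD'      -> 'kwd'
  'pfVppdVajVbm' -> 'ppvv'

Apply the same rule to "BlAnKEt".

bnt

What's happening: keep one character in every 3, starting at position 1 (positions 1st, 4th, 7th, ...), then convert every letter to lowercase.
"BlAnKEt" → "Bnt" → "bnt".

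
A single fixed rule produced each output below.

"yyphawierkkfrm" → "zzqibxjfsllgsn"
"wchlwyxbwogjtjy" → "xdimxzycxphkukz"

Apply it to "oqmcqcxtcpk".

prndrdyudql

The pattern: shift every letter 1 place forward in the alphabet (wrapping around).
So "oqmcqcxtcpk" becomes "prndrdyudql".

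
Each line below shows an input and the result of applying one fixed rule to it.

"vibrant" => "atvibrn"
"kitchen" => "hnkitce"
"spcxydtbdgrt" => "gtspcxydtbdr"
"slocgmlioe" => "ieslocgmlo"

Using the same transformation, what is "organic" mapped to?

What's happening: move the last 2 characters to the front (rotate right by 2), then swap the first and last characters.
Starting from "organic": after the first operation, "icorgan"; after the second, "ncorgai".

ncorgai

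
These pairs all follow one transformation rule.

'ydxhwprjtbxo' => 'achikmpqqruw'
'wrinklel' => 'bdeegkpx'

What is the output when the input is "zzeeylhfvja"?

aceorsstxxy

Each output is the input with this applied: shift every letter 7 places backward in the alphabet (wrapping around), then sort the characters into alphabetical order.
On "zzeeylhfvja": the first step gives "ssxxreayoct", and the second then gives "aceorsstxxy".
(Check on "wrinklel": → "pkbgdexe" → "bdeegkpx" ✓)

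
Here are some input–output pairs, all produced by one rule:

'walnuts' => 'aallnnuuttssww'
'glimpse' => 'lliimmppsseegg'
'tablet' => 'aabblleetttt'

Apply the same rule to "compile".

The pattern: double every character, then move the first 2 characters to the end (rotate left by 2).
Applying that to "compile" gives "oommppiilleecc".

oommppiilleecc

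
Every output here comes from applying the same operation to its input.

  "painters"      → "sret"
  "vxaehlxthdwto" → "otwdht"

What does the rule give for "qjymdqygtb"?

Each output is the input with this applied: take characters alternately from the front and the back (1st, last, 2nd, 2nd-last, ...), then keep every other character starting from the second (positions 2nd, 4th, 6th, ...).
On "qjymdqygtb": the first step gives "qbjtygmydq", and the second then gives "btgyq".

btgyq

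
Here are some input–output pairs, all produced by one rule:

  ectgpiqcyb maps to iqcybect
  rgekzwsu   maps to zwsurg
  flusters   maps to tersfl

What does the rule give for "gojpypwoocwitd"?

oocwitdgojpy

The pattern: swap the front and back halves of the string, then delete the last 2 characters.
Applying both steps to "gojpypwoocwitd": "oocwitdgojpypw", then "oocwitdgojpy".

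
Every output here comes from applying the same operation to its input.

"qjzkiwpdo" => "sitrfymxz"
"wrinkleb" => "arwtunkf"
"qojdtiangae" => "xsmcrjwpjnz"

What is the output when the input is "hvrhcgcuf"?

eaqlpldoq

In each case the input is transformed by: shift every letter 9 places forward in the alphabet (wrapping around), then move the first character to the end.
Applying both steps to "hvrhcgcuf": "qeaqlpldo", then "eaqlpldoq".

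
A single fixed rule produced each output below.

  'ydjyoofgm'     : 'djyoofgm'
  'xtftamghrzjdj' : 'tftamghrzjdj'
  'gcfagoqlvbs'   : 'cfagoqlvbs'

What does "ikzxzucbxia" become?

kzxzucbxia

The transformation: delete the first character.
Doing the same to "ikzxzucbxia": "kzxzucbxia".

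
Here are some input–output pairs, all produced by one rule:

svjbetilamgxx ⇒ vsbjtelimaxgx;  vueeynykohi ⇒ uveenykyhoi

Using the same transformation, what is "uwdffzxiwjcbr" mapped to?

wufdzfixjwbcr

Looking at the pairs, the operation is to swap each adjacent pair of characters (1↔2, 3↔4, ...).
Doing the same to "uwdffzxiwjcbr": "wufdzfixjwbcr".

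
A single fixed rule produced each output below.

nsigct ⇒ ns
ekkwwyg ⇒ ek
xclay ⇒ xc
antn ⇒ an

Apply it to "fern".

Rule — keep only the first 2 characters.
On "fern" that produces "fe".

fe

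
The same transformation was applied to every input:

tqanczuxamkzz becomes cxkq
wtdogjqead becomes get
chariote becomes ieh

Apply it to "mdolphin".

pnd

Rule — keep one character in every 3, starting at position 2 (positions 2nd, 5th, 8th, ...), then move the first character to the end.
Starting from "mdolphin": after the first operation, "dpn"; after the second, "pnd".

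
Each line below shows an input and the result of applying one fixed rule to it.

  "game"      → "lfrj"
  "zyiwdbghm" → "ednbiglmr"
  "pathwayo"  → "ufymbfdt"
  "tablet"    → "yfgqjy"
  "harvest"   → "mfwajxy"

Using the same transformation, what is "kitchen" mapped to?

pnyhmjs

In each case the input is transformed by: shift every letter 5 places forward in the alphabet (wrapping around).
For "kitchen" the result is "pnyhmjs".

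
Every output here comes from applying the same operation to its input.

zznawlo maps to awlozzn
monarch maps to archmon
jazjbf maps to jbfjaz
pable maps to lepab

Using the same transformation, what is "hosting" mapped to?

Each output is the input with this applied: move the first 3 characters to the end (rotate left by 3).
"hosting" → "tinghos".

tinghos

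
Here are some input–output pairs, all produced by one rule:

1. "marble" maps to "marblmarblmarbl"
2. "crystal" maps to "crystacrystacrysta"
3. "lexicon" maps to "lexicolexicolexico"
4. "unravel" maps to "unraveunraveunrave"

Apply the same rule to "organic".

organiorganiorgani

Each output is the input with this applied: delete the last character, then write the whole string 3 times in a row.
Applying that to "organic" gives "organiorganiorgani".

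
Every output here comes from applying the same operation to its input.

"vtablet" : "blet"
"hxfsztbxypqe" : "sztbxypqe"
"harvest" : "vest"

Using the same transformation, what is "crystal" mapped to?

The pattern: delete the first 3 characters.
So "crystal" becomes "stal".

stal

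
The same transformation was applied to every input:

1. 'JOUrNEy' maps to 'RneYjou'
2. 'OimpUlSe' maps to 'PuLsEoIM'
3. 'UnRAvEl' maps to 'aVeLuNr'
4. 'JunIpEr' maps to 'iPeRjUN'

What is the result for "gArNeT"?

nEtGaR

The pattern: move the first 3 characters to the end (rotate left by 3), then flip the case of every letter.
For "gArNeT", step one produces "NeTgAr"; step two turns that into "nEtGaR".
(Check on "UnRAvEl": → "AvElUnR" → "aVeLuNr" ✓)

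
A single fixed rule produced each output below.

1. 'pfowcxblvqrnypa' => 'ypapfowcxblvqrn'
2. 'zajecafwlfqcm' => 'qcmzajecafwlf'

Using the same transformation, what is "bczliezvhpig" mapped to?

The transformation: move the last 3 characters to the front (rotate right by 3).
Applying that to "bczliezvhpig" gives "pigbczliezvh".

pigbczliezvh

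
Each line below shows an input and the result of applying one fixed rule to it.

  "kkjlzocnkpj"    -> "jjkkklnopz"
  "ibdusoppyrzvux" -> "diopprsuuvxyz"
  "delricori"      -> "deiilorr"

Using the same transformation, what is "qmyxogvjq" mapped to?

What's happening: sort the characters into alphabetical order, then delete the first character.
Working it through for "qmyxogvjq": intermediate "gjmoqqvxy", final "jmoqqvxy".

jmoqqvxy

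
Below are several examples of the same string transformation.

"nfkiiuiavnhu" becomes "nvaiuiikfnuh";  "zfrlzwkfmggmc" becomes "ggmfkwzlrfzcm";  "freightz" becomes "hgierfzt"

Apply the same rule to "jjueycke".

cyeujjek

Rule — move the last 2 characters to the front (rotate right by 2), then reverse the string.
On "jjueycke": the first step gives "kejjueyc", and the second then gives "cyeujjek".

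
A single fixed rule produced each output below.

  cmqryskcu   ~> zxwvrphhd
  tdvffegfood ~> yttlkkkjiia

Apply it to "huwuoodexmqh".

zzvttrmmjicb

The rule is to shift every letter 5 places forward in the alphabet (wrapping around), then sort the characters into reverse alphabetical order.
So "huwuoodexmqh" becomes "zzvttrmmjicb".
(Check on "cmqryskcu": → "hrvwdxphz" → "zxwvrphhd" ✓)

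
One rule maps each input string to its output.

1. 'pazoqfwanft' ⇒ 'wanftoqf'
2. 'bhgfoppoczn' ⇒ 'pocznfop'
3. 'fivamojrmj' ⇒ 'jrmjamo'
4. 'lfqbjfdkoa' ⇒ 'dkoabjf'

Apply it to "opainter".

erint

Each output is the input with this applied: delete the first 3 characters, then move the first 3 characters to the end (rotate left by 3).
Doing the same to "opainter": "erint".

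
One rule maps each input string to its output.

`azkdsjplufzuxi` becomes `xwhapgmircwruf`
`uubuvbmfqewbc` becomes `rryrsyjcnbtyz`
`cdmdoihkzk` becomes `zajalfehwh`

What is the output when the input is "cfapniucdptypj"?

What's happening: shift every letter 3 places backward in the alphabet (wrapping around).
Doing the same to "cfapniucdptypj": "zcxmkfrzamqvmg".

zcxmkfrzamqvmg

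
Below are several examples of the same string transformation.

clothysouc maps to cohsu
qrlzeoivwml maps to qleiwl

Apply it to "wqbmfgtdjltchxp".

wbftjthp

The transformation: keep every other character starting from the first (positions 1st, 3rd, 5th, ...).
"wqbmfgtdjltchxp" → "wbftjthp".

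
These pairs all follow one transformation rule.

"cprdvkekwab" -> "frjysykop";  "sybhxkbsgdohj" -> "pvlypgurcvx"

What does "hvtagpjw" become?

houdxk

What's happening: delete the first 2 characters, then shift every letter 12 places backward in the alphabet (wrapping around).
"hvtagpjw" → "tagpjw" → "houdxk".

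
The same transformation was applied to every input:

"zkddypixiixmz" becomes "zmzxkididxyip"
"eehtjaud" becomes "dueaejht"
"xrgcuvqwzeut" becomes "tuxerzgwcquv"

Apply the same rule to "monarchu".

Each output is the input with this applied: move the last character to the front, then take characters alternately from the front and the back (1st, last, 2nd, 2nd-last, ...).
Working it through for "monarchu": intermediate "umonarch", final "uhmcorna".

uhmcorna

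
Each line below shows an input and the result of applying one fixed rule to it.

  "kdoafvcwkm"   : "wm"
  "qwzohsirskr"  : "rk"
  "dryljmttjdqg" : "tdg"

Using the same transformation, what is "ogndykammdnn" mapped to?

mdn

Rule — keep every other character starting from the second (positions 2nd, 4th, 6th, ...), then delete the first 3 characters.
Working it through for "ogndykammdnn": intermediate "gdkmdn", final "mdn".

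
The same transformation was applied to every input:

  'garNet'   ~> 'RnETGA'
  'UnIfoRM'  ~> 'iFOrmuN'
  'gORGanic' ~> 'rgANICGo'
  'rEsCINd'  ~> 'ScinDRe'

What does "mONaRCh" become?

nArcHMo

What's happening: flip the case of every letter, then move the first 2 characters to the end (rotate left by 2).
Working it through for "mONaRCh": intermediate "MonArcH", final "nArcHMo".
(Check on "UnIfoRM": → "uNiFOrm" → "iFOrmuN" ✓)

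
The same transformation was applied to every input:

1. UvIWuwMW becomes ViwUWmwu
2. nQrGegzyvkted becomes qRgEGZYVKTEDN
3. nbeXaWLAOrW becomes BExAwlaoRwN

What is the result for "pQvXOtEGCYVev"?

qVxoTegcyvEVP

Looking at the pairs, the operation is to flip the case of every letter, then move the first character to the end.
Applying both steps to "pQvXOtEGCYVev": "PqVxoTegcyvEV", then "qVxoTegcyvEVP".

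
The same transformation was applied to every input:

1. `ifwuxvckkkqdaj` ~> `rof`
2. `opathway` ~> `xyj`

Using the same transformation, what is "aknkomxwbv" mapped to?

jtw

What's happening: shift every letter 9 places forward in the alphabet (wrapping around), then keep only the first 3 characters.
So "aknkomxwbv" becomes "jtw".
(Check on "opathway": → "xyjcqfjh" → "xyj" ✓)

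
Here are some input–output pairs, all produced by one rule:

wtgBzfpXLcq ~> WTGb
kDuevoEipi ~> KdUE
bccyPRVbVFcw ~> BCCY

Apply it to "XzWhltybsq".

Rule — flip the case of every letter, then keep only the first 4 characters.
"XzWhltybsq" → "xZwHLTYBSQ" → "xZwH".
(Check on "kDuevoEipi": → "KdUEVOeIPI" → "KdUE" ✓)

xZwH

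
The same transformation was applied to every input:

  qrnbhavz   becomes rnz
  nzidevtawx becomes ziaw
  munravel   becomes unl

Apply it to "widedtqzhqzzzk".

idzhk

Each output is the input with this applied: swap each adjacent pair of characters (1↔2, 3↔4, ...), then keep one character in every 3, starting at position 1 (positions 1st, 4th, 7th, ...).
Applying that to "widedtqzhqzzzk" gives "idzhk".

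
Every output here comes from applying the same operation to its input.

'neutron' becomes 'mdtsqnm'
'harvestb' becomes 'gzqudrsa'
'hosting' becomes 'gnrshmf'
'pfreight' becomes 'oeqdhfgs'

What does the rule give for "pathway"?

Rule — shift every letter 1 place backward in the alphabet (wrapping around).
On "pathway" that produces "ozsgvzx".

ozsgvzx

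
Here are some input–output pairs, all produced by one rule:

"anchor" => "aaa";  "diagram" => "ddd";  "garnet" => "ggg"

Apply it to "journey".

In each case the input is transformed by: repeat every character 3 times, then keep only the first 3 characters.
On "journey": the first step gives "jjjooouuurrrnnneeeyyy", and the second then gives "jjj".
(Check on "diagram": → "dddiiiaaagggrrraaammm" → "ddd" ✓)

jjj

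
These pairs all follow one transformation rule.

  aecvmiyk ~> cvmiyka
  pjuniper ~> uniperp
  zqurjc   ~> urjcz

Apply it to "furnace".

In each case the input is transformed by: move the first 2 characters to the end (rotate left by 2), then delete the last character.
Applying both steps to "furnace": "rnacefu", then "rnacef".

rnacef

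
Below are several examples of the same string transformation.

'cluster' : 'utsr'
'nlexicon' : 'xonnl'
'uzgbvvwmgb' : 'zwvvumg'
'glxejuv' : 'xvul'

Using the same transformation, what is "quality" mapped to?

In each case the input is transformed by: sort the characters into reverse alphabetical order, then delete the last 3 characters.
Working it through for "quality": intermediate "yutqlia", final "yutq".
(Check on "glxejuv": → "xvuljge" → "xvul" ✓)

yutq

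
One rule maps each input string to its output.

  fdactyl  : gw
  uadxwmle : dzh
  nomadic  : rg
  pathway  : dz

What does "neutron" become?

In each case the input is transformed by: keep one character in every 3, starting at position 2 (positions 2nd, 5th, 8th, ...), then shift every letter 3 places forward in the alphabet (wrapping around).
On "neutron": the first step gives "er", and the second then gives "hu".
(Check on "uadxwmle": → "awe" → "dzh" ✓)

hu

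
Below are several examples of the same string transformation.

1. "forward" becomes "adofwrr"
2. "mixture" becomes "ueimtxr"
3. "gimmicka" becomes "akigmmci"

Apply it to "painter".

The rule is to swap each adjacent pair of characters (1↔2, 3↔4, ...), then move the last 2 characters to the front (rotate right by 2).
Working it through for "painter": intermediate "apnietr", final "trapnie".
(Check on "forward": → "ofwrrad" → "adofwrr" ✓)

trapnie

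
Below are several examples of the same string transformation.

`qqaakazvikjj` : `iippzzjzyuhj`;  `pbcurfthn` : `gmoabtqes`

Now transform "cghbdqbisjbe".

The pattern: move the last 2 characters to the front (rotate right by 2), then shift every letter 1 place backward in the alphabet (wrapping around).
On "cghbdqbisjbe": the first step gives "becghbdqbisj", and the second then gives "adbfgacpahri".

adbfgacpahri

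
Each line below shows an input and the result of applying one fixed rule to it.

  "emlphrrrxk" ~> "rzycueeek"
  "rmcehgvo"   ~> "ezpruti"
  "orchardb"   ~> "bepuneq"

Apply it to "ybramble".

loenzoy

The rule is to delete the last character, then shift every letter 13 places forward in the alphabet (wrapping around) — i.e. ROT13.
"ybramble" → "loenzoy".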